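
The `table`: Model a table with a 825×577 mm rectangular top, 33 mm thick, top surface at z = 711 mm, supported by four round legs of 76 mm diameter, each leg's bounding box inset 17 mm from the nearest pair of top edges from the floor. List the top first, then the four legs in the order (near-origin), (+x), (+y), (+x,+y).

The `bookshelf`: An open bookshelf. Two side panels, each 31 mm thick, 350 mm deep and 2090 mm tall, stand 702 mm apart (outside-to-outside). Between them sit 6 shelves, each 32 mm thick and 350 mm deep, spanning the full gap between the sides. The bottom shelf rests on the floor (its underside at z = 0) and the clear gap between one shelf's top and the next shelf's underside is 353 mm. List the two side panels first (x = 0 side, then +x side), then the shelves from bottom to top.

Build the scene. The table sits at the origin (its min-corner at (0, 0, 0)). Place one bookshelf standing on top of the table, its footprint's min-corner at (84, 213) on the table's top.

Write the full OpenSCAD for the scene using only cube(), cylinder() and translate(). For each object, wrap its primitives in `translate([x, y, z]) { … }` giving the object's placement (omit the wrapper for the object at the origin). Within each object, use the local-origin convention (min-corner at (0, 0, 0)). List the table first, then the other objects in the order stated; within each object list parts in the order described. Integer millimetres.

translate([0, 0, 678]) cube([825, 577, 33]);
translate([55, 55, 0]) cylinder(h = 678, r = 38);
translate([770, 55, 0]) cylinder(h = 678, r = 38);
translate([55, 522, 0]) cylinder(h = 678, r = 38);
translate([770, 522, 0]) cylinder(h = 678, r = 38);
translate([84, 213, 711]) {
  cube([31, 350, 2090]);
  translate([671, 0, 0]) cube([31, 350, 2090]);
  translate([31, 0, 0]) cube([640, 350, 32]);
  translate([31, 0, 385]) cube([640, 350, 32]);
  translate([31, 0, 770]) cube([640, 350, 32]);
  translate([31, 0, 1155]) cube([640, 350, 32]);
  translate([31, 0, 1540]) cube([640, 350, 32]);
  translate([31, 0, 1925]) cube([640, 350, 32]);
}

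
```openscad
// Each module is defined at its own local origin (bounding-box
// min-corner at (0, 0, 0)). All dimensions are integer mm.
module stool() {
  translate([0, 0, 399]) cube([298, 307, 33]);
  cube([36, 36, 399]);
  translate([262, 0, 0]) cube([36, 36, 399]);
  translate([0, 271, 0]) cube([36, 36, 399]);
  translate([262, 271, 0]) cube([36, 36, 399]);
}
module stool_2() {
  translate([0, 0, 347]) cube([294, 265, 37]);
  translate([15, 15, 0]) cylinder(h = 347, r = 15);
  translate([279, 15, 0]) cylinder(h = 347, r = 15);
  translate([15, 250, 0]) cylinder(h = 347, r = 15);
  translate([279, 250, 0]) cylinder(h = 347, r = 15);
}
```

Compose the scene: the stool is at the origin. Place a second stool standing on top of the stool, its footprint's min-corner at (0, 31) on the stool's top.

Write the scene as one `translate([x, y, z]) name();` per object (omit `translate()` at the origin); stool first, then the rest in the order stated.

stool();
translate([0, 31, 432]) stool_2();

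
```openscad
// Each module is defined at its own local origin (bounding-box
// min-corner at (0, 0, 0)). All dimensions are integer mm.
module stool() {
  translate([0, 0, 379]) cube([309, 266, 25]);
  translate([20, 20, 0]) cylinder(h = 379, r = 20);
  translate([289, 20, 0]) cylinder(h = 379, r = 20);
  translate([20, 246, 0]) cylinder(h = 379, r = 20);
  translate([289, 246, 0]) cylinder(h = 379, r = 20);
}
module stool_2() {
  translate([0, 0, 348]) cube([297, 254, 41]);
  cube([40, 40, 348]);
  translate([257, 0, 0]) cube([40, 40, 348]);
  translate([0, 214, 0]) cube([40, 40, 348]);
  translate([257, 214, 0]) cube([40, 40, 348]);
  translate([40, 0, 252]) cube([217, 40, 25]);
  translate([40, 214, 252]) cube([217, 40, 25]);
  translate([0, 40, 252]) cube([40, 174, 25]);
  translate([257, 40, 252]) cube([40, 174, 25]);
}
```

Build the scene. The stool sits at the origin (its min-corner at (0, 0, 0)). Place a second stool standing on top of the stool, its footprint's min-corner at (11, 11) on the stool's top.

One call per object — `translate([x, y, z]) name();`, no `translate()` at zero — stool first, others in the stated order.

stool();
translate([11, 11, 404]) stool_2();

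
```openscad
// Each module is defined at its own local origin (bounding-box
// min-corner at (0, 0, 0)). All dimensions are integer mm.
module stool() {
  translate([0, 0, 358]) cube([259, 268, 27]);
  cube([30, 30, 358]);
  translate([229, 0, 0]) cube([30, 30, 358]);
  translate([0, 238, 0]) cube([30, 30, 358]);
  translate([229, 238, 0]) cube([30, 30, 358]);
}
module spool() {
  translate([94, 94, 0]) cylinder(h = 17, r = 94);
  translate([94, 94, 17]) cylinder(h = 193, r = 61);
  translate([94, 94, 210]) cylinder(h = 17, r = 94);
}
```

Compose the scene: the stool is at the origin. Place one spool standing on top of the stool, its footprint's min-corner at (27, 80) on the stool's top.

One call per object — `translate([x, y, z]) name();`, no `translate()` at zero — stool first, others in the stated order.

stool();
translate([27, 80, 385]) spool();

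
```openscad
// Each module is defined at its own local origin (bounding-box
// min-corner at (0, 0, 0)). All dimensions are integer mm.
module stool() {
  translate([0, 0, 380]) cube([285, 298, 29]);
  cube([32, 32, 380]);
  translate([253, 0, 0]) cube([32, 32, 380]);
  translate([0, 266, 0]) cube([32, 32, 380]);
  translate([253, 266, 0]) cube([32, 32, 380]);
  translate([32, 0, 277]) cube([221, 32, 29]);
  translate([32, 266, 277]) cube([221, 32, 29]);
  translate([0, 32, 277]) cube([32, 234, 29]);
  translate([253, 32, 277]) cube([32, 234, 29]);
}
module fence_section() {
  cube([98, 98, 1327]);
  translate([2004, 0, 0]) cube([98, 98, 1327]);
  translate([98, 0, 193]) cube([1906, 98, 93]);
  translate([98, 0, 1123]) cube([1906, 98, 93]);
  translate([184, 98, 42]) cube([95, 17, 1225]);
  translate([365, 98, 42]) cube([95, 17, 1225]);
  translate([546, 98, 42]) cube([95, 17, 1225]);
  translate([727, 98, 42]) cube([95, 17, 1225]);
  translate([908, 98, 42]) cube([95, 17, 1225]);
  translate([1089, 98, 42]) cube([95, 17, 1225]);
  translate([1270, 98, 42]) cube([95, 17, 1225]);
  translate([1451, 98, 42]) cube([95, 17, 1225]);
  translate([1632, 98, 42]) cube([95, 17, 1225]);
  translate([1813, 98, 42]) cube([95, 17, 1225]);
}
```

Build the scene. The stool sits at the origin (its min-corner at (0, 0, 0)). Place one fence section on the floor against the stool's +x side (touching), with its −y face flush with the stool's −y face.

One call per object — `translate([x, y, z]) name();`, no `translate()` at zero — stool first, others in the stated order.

stool();
translate([285, 0, 0]) fence_section();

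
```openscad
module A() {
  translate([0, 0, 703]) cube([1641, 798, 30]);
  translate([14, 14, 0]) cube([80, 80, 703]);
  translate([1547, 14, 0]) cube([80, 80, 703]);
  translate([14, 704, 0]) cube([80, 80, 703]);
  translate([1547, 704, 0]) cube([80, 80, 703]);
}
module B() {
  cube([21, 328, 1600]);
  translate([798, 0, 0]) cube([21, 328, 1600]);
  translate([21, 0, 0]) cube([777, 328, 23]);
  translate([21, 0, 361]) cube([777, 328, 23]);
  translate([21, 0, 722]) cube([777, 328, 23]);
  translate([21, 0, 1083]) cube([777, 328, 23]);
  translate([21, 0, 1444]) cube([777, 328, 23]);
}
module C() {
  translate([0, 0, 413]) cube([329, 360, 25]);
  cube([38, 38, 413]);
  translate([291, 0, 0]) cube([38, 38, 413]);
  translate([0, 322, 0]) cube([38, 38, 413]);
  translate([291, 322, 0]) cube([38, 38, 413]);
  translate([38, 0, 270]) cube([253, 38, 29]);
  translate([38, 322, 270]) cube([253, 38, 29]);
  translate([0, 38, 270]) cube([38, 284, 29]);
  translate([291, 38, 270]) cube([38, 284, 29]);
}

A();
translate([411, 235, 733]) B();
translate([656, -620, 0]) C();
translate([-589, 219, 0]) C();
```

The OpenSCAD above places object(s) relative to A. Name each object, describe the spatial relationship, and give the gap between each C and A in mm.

A is a table. B is a bookshelf. C is a stool. The bookshelf is on top of the table, centred. Two stools sit around the table at the −y, −x sides. The gap between each stool and the table is 260 mm.

Each stool's nearest face is 260 mm from the table's bounding box.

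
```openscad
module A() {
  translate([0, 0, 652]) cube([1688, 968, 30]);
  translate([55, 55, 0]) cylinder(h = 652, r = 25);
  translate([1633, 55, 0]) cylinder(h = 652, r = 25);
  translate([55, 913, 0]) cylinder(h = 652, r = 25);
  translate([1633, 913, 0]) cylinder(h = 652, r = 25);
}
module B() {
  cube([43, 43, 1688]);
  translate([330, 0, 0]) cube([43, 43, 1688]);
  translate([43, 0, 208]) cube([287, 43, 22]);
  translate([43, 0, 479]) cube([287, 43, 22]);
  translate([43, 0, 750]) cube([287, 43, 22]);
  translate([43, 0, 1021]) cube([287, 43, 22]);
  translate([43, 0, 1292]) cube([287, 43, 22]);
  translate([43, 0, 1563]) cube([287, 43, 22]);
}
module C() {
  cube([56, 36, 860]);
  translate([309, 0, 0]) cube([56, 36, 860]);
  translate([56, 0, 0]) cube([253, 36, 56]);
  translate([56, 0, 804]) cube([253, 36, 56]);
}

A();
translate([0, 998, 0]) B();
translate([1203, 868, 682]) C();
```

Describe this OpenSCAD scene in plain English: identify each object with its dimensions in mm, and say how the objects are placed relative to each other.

A is a table with a 1688×968 mm rectangular top, 30 mm thick, top surface at z = 682 mm, supported by four round legs of 50 mm diameter, each leg's bounding box inset 30 mm from the nearest pair of top edges, running from the floor.

B is a wooden ladder with two side rails of 43×43 mm section and 1688 mm height, set 373 mm apart overall. Between them run 6 rectangular rungs (43 mm deep, 22 mm thick), front faces flush with the rails' −y face. The bottom of the first rung is 208 mm above the floor and each subsequent rung is 271 mm higher than the one below.

C is a rectangular picture frame lying in the x–z plane (depth along y). The opening is 253 mm wide (x) by 748 mm tall (z), surrounded by a border 56 mm wide on all four sides. The frame is 36 mm deep and is made of two full-height vertical stiles with two horizontal rails fitted between them.

The ladder is on the floor beside the table on its +y side. The picture frame is on top of the table.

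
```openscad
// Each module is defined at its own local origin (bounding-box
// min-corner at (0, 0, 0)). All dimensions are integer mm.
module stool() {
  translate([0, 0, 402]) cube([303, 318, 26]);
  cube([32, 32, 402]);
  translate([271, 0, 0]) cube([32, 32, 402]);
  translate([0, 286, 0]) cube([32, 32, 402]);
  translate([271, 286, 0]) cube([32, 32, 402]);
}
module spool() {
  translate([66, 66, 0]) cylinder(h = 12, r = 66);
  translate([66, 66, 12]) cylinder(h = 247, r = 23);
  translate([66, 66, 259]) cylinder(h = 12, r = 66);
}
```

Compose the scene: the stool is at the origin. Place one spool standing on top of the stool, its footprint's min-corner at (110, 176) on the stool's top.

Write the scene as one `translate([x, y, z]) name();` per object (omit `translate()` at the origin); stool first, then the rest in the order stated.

stool();
translate([110, 176, 428]) spool();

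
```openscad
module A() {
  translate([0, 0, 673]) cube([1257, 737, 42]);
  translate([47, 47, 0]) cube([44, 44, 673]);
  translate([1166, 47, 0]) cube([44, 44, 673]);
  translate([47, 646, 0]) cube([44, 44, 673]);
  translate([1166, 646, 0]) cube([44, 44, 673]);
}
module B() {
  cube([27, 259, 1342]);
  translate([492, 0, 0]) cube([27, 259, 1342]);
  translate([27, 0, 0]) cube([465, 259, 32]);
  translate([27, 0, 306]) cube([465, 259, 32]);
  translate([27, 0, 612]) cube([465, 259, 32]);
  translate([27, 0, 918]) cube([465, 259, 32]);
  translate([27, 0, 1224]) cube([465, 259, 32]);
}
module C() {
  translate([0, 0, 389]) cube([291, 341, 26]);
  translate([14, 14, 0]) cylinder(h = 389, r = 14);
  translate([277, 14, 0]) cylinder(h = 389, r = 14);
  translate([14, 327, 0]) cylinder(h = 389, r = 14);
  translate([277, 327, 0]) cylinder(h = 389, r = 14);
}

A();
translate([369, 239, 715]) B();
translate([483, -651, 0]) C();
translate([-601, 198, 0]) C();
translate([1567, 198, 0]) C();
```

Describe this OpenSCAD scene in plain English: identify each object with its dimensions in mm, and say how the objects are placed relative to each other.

A is a table with a 1257×737 mm rectangular top, 42 mm thick, top surface at z = 715 mm, supported by four 44×44 mm square legs, each inset 47 mm from the nearest pair of top edges, running from the floor.

B is an open bookshelf. Two side panels, each 27 mm thick, 259 mm deep and 1342 mm tall, stand 519 mm apart (outside-to-outside). Between them sit 5 shelves, each 32 mm thick and 259 mm deep, spanning the full gap between the sides. The bottom shelf rests on the floor (its underside at z = 0) and the clear gap between one shelf's top and the next shelf's underside is 274 mm.

C is a four-legged stool. The seat is 291×341 mm, 26 mm thick, top at z = 415 mm. It stands on four round legs, each 28 mm in diameter, from z = 0 to the seat underside, each leg's axis is inset half a diameter from the nearest pair of seat edges (so the leg's bounding box is flush with the corner).

The bookshelf is on top of the table, centred. Three stools sit around the table at the −y, −x, +x sides.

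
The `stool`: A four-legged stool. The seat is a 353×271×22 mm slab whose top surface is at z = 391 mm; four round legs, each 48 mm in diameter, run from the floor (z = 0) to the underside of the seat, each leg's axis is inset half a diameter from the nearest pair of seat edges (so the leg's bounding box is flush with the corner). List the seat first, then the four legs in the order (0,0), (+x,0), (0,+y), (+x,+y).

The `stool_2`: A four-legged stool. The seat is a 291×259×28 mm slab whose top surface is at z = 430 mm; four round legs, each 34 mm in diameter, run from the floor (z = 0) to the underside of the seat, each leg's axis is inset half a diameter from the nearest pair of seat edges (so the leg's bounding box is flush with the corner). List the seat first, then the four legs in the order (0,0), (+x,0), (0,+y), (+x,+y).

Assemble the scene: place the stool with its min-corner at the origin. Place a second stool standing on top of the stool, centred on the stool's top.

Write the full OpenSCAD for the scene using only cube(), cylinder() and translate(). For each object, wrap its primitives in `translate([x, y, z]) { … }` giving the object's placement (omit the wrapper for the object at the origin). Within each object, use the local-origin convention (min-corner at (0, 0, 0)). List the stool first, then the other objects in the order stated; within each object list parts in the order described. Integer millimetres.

translate([0, 0, 369]) cube([353, 271, 22]);
translate([24, 24, 0]) cylinder(h = 369, r = 24);
translate([329, 24, 0]) cylinder(h = 369, r = 24);
translate([24, 247, 0]) cylinder(h = 369, r = 24);
translate([329, 247, 0]) cylinder(h = 369, r = 24);
translate([31, 6, 391]) {
  translate([0, 0, 402]) cube([291, 259, 28]);
  translate([17, 17, 0]) cylinder(h = 402, r = 17);
  translate([274, 17, 0]) cylinder(h = 402, r = 17);
  translate([17, 242, 0]) cylinder(h = 402, r = 17);
  translate([274, 242, 0]) cylinder(h = 402, r = 17);
}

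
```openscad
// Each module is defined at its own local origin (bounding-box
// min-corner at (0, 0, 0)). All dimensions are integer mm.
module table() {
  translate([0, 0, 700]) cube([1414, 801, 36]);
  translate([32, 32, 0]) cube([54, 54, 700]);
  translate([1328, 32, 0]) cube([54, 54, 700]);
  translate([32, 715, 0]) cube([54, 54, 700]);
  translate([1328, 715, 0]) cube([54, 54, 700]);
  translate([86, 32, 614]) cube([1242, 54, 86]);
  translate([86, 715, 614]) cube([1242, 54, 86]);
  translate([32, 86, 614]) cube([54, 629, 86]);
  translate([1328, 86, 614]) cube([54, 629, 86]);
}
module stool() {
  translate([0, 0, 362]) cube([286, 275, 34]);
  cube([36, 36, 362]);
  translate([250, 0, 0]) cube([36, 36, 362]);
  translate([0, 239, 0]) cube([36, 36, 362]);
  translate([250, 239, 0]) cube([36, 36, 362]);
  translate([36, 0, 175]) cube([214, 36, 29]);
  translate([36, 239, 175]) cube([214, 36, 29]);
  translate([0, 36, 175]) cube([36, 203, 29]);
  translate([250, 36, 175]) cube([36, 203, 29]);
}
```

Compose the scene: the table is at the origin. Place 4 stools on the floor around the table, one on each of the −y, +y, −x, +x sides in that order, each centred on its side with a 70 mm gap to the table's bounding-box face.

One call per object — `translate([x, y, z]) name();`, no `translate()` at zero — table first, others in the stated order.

table();
translate([564, -345, 0]) stool();
translate([564, 871, 0]) stool();
translate([-356, 263, 0]) stool();
translate([1484, 263, 0]) stool();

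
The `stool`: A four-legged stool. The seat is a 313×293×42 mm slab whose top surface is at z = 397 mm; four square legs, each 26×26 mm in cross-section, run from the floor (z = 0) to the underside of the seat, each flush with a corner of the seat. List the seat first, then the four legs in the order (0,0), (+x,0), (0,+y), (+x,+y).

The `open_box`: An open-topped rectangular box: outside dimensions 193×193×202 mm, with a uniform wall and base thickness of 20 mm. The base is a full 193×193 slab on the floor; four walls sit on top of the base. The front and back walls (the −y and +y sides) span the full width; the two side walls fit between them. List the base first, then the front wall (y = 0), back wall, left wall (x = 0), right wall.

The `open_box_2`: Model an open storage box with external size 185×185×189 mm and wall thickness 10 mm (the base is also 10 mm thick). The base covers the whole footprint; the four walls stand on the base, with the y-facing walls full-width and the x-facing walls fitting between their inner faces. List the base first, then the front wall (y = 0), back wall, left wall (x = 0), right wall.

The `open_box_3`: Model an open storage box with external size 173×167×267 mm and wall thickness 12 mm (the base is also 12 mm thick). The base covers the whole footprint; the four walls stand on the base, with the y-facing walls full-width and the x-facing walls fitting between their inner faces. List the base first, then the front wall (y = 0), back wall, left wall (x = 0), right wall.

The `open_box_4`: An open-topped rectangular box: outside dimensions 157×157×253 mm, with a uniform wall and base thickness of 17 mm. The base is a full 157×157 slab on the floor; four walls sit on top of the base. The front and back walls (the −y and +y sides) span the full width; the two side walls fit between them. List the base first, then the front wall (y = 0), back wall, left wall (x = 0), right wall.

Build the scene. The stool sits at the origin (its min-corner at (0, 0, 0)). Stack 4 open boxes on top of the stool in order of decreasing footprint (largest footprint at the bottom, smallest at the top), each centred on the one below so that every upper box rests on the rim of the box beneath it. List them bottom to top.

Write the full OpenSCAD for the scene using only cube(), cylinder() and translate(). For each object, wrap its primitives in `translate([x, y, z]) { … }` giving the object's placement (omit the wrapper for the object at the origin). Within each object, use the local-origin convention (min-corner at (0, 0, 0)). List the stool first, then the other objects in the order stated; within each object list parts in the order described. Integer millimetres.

translate([0, 0, 355]) cube([313, 293, 42]);
cube([26, 26, 355]);
translate([287, 0, 0]) cube([26, 26, 355]);
translate([0, 267, 0]) cube([26, 26, 355]);
translate([287, 267, 0]) cube([26, 26, 355]);
translate([60, 50, 397]) {
  cube([193, 193, 20]);
  translate([0, 0, 20]) cube([193, 20, 182]);
  translate([0, 173, 20]) cube([193, 20, 182]);
  translate([0, 20, 20]) cube([20, 153, 182]);
  translate([173, 20, 20]) cube([20, 153, 182]);
}
translate([64, 54, 599]) {
  cube([185, 185, 10]);
  translate([0, 0, 10]) cube([185, 10, 179]);
  translate([0, 175, 10]) cube([185, 10, 179]);
  translate([0, 10, 10]) cube([10, 165, 179]);
  translate([175, 10, 10]) cube([10, 165, 179]);
}
translate([70, 63, 788]) {
  cube([173, 167, 12]);
  translate([0, 0, 12]) cube([173, 12, 255]);
  translate([0, 155, 12]) cube([173, 12, 255]);
  translate([0, 12, 12]) cube([12, 143, 255]);
  translate([161, 12, 12]) cube([12, 143, 255]);
}
translate([78, 68, 1055]) {
  cube([157, 157, 17]);
  translate([0, 0, 17]) cube([157, 17, 236]);
  translate([0, 140, 17]) cube([157, 17, 236]);
  translate([0, 17, 17]) cube([17, 123, 236]);
  translate([140, 17, 17]) cube([17, 123, 236]);
}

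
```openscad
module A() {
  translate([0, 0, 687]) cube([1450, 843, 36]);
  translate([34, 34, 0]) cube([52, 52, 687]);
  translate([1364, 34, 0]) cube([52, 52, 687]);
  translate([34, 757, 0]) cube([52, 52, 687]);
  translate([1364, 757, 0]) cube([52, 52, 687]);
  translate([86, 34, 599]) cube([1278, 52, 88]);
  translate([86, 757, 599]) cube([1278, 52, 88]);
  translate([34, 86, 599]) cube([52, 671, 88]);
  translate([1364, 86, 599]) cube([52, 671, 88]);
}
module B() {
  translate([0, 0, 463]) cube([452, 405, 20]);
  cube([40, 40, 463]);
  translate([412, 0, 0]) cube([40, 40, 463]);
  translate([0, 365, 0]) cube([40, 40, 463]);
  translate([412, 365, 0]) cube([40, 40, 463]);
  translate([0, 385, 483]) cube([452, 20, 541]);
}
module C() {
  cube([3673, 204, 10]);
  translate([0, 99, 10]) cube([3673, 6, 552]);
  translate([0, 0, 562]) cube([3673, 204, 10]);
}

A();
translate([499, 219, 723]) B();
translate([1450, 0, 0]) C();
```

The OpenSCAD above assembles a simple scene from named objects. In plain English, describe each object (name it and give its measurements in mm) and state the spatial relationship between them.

A is a table with a 1450×843 mm rectangular top, 36 mm thick, top surface at z = 723 mm, supported by four 52×52 mm square legs, each inset 34 mm from the nearest pair of top edges, running from the floor. Four apron rails, 52 mm thick and 88 mm tall, run between adjacent legs with their top edges flush with the underside of the top and their outer faces flush with the legs' outer faces.

B is a chair. The seat is a 452×405×20 mm slab with its top at z = 483 mm, on four 40×40 mm corner legs (flush with the seat edges, standing on z = 0). A flat backrest 20 mm thick, 541 mm tall, spans the full seat width and rises from the seat top along its +y edge, rear face flush with the rear of the seat.

C is an I-beam lying along x, 3673 mm long. Overall section height 572 mm. Two flanges 204 mm wide (y) and 10 mm thick, one on the floor and one at the top; a web 6 mm thick runs between them, centred on the flange width.

The chair is on top of the table, centred. The I-beam is against the table's +x side, with their −y faces flush.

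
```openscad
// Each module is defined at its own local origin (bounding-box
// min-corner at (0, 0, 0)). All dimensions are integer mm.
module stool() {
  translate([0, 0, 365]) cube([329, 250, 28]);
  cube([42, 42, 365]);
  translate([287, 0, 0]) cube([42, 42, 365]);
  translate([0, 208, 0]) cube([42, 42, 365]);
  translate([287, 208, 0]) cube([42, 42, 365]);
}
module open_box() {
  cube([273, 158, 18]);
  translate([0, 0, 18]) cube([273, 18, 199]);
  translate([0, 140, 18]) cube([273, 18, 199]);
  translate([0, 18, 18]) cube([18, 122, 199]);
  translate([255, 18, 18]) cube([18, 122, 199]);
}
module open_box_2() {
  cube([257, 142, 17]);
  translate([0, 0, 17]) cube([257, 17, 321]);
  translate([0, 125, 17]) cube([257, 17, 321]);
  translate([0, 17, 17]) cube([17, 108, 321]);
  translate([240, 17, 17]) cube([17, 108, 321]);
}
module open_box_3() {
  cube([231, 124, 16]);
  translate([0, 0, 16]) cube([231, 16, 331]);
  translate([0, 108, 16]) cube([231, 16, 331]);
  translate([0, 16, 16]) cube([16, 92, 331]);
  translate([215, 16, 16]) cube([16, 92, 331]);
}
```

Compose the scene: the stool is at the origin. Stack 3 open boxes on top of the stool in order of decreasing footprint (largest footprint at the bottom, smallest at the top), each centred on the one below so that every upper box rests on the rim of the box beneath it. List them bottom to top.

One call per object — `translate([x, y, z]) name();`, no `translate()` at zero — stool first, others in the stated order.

stool();
translate([28, 46, 393]) open_box();
translate([36, 54, 610]) open_box_2();
translate([49, 63, 948]) open_box_3();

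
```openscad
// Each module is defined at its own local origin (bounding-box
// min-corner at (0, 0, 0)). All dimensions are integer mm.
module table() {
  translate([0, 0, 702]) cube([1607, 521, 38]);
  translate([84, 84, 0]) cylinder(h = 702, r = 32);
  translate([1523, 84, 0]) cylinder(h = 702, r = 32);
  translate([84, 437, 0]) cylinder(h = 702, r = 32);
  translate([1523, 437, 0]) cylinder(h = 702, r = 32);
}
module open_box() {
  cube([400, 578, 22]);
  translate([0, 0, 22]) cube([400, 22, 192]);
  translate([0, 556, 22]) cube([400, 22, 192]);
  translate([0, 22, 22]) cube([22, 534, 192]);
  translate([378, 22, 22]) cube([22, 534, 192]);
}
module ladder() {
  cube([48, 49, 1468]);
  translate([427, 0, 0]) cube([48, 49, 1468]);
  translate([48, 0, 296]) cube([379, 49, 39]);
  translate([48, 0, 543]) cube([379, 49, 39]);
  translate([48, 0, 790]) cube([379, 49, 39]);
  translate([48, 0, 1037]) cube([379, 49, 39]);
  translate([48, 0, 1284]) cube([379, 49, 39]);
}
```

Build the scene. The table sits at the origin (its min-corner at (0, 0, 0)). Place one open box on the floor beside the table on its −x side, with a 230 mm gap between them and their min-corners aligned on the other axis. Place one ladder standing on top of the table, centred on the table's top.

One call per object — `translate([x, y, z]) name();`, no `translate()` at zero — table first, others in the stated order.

table();
translate([-630, 0, 0]) open_box();
translate([566, 236, 740]) ladder();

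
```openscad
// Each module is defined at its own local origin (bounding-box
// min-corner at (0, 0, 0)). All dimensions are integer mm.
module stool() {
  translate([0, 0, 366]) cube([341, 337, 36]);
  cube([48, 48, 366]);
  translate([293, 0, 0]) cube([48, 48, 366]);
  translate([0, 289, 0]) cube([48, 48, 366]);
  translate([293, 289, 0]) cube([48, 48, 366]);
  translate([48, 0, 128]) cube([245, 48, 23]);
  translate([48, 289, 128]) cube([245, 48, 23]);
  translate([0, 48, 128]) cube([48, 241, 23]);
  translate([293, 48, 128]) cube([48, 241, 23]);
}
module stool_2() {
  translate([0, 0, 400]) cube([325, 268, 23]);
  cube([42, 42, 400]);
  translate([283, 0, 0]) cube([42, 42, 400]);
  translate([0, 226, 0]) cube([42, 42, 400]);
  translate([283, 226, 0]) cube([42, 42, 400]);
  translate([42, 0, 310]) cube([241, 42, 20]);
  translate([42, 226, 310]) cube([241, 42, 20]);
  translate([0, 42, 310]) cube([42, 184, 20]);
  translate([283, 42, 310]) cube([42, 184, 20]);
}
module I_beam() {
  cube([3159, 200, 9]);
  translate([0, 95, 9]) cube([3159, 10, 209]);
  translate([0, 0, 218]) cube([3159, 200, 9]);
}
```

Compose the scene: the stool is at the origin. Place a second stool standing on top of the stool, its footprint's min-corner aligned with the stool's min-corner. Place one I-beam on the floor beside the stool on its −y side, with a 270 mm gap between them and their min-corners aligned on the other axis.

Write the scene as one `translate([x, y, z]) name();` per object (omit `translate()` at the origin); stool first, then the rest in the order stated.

stool();
translate([0, 0, 402]) stool_2();
translate([0, -470, 0]) I_beam();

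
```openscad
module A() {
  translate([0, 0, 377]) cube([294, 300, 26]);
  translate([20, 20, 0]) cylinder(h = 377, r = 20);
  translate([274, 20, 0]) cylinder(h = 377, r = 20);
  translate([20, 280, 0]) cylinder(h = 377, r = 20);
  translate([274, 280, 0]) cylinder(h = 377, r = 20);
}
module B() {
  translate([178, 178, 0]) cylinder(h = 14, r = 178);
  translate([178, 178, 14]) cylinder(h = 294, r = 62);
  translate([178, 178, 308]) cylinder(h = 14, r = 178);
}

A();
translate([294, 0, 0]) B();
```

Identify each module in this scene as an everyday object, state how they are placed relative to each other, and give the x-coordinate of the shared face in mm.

The stool's +x face and the spool's −x face are both at x = 294 mm.

A is a stool. B is a spool. The spool is against the stool's +x side, with their −y faces flush. The x-coordinate of the shared face is 294 mm.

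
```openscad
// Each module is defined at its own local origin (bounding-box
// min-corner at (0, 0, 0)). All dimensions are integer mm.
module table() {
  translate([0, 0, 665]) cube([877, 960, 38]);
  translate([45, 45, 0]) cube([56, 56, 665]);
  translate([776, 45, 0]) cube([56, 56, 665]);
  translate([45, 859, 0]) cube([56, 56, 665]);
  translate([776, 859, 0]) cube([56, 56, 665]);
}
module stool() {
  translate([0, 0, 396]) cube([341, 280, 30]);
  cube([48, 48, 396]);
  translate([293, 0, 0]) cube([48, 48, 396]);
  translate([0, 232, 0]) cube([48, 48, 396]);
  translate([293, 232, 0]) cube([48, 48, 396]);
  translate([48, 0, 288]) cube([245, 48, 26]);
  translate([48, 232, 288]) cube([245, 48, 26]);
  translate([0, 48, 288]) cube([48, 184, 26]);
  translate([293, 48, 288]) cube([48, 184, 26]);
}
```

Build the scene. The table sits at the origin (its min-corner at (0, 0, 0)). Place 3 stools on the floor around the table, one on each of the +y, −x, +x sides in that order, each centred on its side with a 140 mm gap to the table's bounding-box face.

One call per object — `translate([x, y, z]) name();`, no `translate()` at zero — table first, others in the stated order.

table();
translate([268, 1100, 0]) stool();
translate([-481, 340, 0]) stool();
translate([1017, 340, 0]) stool();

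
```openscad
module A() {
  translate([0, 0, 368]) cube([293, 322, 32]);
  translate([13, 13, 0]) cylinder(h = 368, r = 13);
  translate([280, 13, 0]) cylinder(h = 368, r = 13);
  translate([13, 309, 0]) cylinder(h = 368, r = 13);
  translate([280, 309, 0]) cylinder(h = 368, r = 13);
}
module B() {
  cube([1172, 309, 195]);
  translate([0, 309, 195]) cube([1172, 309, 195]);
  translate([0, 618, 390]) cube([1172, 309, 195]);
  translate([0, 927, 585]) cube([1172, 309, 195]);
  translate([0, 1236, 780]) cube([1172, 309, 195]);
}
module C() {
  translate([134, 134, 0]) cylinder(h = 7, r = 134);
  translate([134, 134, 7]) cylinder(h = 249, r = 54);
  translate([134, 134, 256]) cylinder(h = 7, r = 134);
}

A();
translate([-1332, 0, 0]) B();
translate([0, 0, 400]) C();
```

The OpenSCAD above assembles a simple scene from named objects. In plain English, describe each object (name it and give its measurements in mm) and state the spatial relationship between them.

A is a four-legged stool. The seat is a 293×322×32 mm slab whose top surface is at z = 400 mm; four round legs, each 26 mm in diameter, run from the floor (z = 0) to the underside of the seat, each leg's axis is inset half a diameter from the nearest pair of seat edges (so the leg's bounding box is flush with the corner).

B is a straight staircase of 5 solid steps. Each step is 1172 mm wide (x), 309 mm deep (y, the going) and 195 mm tall (the rise). The first step rests on the floor; each subsequent step sits one going further in +y and one rise higher in +z, directly behind and above the previous step with no overlap.

C is a spool: two coaxial disc flanges of radius 134 mm and thickness 7 mm, joined by a core cylinder of radius 54 mm and height 249 mm. The lower flange rests on z = 0 and the three cylinders share a vertical axis.

The staircase is on the floor beside the stool on its −x side. The spool is on top of the stool.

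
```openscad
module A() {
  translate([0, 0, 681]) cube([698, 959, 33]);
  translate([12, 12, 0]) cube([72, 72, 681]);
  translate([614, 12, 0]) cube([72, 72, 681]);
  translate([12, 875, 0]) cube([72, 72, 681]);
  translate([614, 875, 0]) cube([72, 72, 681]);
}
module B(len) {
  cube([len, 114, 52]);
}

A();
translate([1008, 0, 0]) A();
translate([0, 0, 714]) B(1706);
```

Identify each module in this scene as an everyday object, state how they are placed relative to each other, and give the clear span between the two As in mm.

A is a table. B is a beam. A beam spans the tops of two tables. The clear span between the two tables is 310 mm.

Second table starts at x = 1008; first ends at x = 698; clear span = 1008 − 698 = 310 mm.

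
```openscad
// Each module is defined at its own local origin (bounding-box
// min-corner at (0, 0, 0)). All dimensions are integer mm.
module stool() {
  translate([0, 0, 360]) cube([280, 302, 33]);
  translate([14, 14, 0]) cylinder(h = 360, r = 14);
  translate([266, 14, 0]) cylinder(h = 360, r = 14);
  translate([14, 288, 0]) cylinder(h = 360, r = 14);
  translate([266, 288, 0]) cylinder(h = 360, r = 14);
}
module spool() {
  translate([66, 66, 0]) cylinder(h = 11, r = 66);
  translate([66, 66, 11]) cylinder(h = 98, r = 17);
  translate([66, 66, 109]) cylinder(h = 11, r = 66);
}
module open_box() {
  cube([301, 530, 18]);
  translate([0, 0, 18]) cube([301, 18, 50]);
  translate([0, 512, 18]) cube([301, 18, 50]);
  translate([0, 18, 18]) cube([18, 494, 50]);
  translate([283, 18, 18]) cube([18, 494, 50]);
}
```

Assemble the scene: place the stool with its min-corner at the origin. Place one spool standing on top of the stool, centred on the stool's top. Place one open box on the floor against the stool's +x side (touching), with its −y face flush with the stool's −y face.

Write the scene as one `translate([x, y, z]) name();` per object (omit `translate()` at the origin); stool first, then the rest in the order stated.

stool();
translate([74, 85, 393]) spool();
translate([280, 0, 0]) open_box();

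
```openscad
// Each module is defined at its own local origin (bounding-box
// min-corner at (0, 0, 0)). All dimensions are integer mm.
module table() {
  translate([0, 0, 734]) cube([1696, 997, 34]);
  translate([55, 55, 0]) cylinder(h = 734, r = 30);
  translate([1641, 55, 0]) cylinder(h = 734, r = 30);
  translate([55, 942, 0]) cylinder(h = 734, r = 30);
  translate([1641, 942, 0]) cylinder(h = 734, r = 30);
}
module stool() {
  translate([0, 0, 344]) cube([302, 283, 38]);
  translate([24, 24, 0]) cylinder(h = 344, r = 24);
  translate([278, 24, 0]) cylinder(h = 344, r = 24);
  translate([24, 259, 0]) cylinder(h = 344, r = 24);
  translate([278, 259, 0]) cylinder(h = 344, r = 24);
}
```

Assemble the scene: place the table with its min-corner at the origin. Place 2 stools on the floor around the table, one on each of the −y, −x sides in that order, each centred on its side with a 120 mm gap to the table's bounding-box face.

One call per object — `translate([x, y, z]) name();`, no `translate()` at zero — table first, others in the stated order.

table();
translate([697, -403, 0]) stool();
translate([-422, 357, 0]) stool();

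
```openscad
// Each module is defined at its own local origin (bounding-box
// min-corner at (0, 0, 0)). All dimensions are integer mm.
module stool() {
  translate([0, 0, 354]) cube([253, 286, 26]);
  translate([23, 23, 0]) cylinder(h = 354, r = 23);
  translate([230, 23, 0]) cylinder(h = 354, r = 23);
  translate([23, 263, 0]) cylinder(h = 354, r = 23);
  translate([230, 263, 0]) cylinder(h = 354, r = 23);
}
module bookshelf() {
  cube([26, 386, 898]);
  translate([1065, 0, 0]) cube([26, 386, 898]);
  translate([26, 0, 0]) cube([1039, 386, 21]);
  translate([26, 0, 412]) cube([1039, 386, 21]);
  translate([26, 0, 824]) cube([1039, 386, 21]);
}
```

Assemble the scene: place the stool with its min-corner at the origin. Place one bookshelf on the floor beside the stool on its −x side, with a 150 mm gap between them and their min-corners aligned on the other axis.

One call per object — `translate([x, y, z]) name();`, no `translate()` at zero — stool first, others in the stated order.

stool();
translate([-1241, 0, 0]) bookshelf();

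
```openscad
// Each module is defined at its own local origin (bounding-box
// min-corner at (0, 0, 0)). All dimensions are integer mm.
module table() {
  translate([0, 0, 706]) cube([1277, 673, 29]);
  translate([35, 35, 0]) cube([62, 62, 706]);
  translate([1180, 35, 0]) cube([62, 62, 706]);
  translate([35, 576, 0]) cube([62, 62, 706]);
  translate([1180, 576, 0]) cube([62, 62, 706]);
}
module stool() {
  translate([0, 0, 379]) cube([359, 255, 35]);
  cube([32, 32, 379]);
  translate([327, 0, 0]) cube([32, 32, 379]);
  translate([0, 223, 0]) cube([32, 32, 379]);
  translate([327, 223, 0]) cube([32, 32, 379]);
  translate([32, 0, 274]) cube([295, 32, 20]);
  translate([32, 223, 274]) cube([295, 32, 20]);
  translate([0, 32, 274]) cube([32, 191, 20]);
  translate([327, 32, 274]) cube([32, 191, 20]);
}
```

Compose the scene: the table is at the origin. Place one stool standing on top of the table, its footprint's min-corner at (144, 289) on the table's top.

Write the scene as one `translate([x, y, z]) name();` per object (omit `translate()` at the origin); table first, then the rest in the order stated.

table();
translate([144, 289, 735]) stool();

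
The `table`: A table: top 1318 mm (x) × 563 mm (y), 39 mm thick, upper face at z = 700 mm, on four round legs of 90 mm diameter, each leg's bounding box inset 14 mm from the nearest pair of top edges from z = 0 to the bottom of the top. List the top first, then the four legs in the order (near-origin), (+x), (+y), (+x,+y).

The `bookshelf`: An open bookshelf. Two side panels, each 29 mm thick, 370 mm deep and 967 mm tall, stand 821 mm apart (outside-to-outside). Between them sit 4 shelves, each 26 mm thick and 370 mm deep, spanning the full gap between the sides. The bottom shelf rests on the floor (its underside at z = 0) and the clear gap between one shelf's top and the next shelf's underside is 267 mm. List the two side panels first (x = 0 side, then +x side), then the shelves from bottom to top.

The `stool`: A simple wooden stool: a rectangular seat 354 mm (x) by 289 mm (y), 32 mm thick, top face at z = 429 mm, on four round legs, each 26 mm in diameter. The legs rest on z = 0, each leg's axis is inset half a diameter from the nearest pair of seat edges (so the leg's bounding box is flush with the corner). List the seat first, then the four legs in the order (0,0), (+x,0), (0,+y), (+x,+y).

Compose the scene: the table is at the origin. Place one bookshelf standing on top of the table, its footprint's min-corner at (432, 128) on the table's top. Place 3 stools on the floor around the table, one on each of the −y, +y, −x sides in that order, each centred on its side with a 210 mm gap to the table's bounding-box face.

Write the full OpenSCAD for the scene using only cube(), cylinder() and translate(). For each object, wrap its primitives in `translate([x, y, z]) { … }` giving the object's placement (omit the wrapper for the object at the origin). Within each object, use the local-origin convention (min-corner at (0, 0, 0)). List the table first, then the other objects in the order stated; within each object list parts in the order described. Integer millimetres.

translate([0, 0, 661]) cube([1318, 563, 39]);
translate([59, 59, 0]) cylinder(h = 661, r = 45);
translate([1259, 59, 0]) cylinder(h = 661, r = 45);
translate([59, 504, 0]) cylinder(h = 661, r = 45);
translate([1259, 504, 0]) cylinder(h = 661, r = 45);
translate([432, 128, 700]) {
  cube([29, 370, 967]);
  translate([792, 0, 0]) cube([29, 370, 967]);
  translate([29, 0, 0]) cube([763, 370, 26]);
  translate([29, 0, 293]) cube([763, 370, 26]);
  translate([29, 0, 586]) cube([763, 370, 26]);
  translate([29, 0, 879]) cube([763, 370, 26]);
}
translate([482, -499, 0]) {
  translate([0, 0, 397]) cube([354, 289, 32]);
  translate([13, 13, 0]) cylinder(h = 397, r = 13);
  translate([341, 13, 0]) cylinder(h = 397, r = 13);
  translate([13, 276, 0]) cylinder(h = 397, r = 13);
  translate([341, 276, 0]) cylinder(h = 397, r = 13);
}
translate([482, 773, 0]) {
  translate([0, 0, 397]) cube([354, 289, 32]);
  translate([13, 13, 0]) cylinder(h = 397, r = 13);
  translate([341, 13, 0]) cylinder(h = 397, r = 13);
  translate([13, 276, 0]) cylinder(h = 397, r = 13);
  translate([341, 276, 0]) cylinder(h = 397, r = 13);
}
translate([-564, 137, 0]) {
  translate([0, 0, 397]) cube([354, 289, 32]);
  translate([13, 13, 0]) cylinder(h = 397, r = 13);
  translate([341, 13, 0]) cylinder(h = 397, r = 13);
  translate([13, 276, 0]) cylinder(h = 397, r = 13);
  translate([341, 276, 0]) cylinder(h = 397, r = 13);
}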